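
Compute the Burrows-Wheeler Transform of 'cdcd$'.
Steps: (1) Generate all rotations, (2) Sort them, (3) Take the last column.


Rotations (sorted):
  0: $cdcd -> last char: d
  1: cd$cd -> last char: d
  2: cdcd$ -> last char: $
  3: d$cdc -> last char: c
  4: dcd$c -> last char: c


BWT = dd$cc


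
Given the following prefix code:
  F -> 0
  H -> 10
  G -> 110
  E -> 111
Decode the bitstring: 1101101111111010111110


Decoding step by step:
Bits 110 -> G
Bits 110 -> G
Bits 111 -> E
Bits 111 -> E
Bits 10 -> H
Bits 10 -> H
Bits 111 -> E
Bits 110 -> G


Decoded message: GGEEHHEG


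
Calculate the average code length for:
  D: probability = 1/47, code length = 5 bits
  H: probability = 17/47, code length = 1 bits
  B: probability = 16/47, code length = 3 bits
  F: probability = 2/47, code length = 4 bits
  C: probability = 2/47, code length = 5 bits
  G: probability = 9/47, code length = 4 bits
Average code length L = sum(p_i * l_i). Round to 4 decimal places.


Weighted contributions p_i * l_i:
  D: (1/47) * 5 = 5/47
  H: (17/47) * 1 = 17/47
  B: (16/47) * 3 = 48/47
  F: (2/47) * 4 = 8/47
  C: (2/47) * 5 = 10/47
  G: (9/47) * 4 = 36/47
Sum = (5 + 17 + 48 + 8 + 10 + 36)/47 = 124/47

L = 124/47 = 2.6383 bits/symbol


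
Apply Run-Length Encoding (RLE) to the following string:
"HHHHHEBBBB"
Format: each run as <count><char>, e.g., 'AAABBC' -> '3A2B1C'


Scanning runs left to right:
  i=0: run of 'H' x 5 -> '5H'
  i=5: run of 'E' x 1 -> '1E'
  i=6: run of 'B' x 4 -> '4B'

RLE = 5H1E4B


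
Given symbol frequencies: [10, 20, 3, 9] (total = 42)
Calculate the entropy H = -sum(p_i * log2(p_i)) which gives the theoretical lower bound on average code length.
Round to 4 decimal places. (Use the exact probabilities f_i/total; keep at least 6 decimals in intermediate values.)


Per-symbol terms -p_i * log2(p_i) with p_i = f_i/42:
  p = 10/42 = 0.238095: log2(p) = -2.070389, -p*log2(p) = 0.492950
  p = 20/42 = 0.476190: log2(p) = -1.070389, -p*log2(p) = 0.509709
  p = 3/42 = 0.071429: log2(p) = -3.807355, -p*log2(p) = 0.271954
  p = 9/42 = 0.214286: log2(p) = -2.222392, -p*log2(p) = 0.476227
H = 0.492950 + 0.509709 + 0.271954 + 0.476227 = 1.750840

H = 1.7508 bits/symbol


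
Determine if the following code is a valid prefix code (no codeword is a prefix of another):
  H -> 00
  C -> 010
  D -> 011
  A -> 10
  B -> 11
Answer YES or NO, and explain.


Checking each pair (does one codeword prefix another?):
  H='00' vs C='010': no prefix
  H='00' vs D='011': no prefix
  H='00' vs A='10': no prefix
  H='00' vs B='11': no prefix
  C='010' vs H='00': no prefix
  C='010' vs D='011': no prefix
  C='010' vs A='10': no prefix
  C='010' vs B='11': no prefix
  D='011' vs H='00': no prefix
  D='011' vs C='010': no prefix
  D='011' vs A='10': no prefix
  D='011' vs B='11': no prefix
  A='10' vs H='00': no prefix
  A='10' vs C='010': no prefix
  A='10' vs D='011': no prefix
  A='10' vs B='11': no prefix
  B='11' vs H='00': no prefix
  B='11' vs C='010': no prefix
  B='11' vs D='011': no prefix
  B='11' vs A='10': no prefix
No violation found over all pairs.

YES -- this is a valid prefix code. No codeword is a prefix of any other codeword.


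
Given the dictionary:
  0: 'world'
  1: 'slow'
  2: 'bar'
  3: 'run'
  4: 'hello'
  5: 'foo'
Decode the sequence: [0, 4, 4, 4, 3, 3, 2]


Look up each index in the dictionary:
  0 -> 'world'
  4 -> 'hello'
  4 -> 'hello'
  4 -> 'hello'
  3 -> 'run'
  3 -> 'run'
  2 -> 'bar'

Decoded: "world hello hello hello run run bar"


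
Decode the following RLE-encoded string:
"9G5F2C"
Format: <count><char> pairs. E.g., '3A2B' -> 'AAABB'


Expanding each <count><char> pair:
  9G -> 'GGGGGGGGG'
  5F -> 'FFFFF'
  2C -> 'CC'

Decoded = GGGGGGGGGFFFFFCC


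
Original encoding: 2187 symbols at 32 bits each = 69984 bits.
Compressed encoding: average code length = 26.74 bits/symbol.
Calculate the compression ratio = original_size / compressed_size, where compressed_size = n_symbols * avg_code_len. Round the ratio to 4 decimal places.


original_size = n_symbols * orig_bits = 2187 * 32 = 69984 bits
compressed_size = n_symbols * avg_code_len = 2187 * 26.74 = 58480.38 bits
ratio = original_size / compressed_size = 69984 / 58480.38 = 1.1967

Compression ratio = 1.1967


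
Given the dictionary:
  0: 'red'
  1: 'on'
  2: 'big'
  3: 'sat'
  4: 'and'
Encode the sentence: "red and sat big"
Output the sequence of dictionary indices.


Look up each word in the dictionary:
  'red' -> 0
  'and' -> 4
  'sat' -> 3
  'big' -> 2

Encoded: [0, 4, 3, 2]


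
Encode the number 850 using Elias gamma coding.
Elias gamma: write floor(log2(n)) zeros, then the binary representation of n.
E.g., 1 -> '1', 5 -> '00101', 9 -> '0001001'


num_bits = floor(log2(850)) + 1 = 10
leading_zeros = num_bits - 1 = 9
binary(850) = 1101010010

Elias gamma(850) = '000000000' + '1101010010' = 0000000001101010010 (19 bits)


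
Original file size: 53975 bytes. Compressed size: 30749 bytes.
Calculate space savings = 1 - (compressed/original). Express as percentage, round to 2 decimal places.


ratio = compressed/original = 30749/53975 = 0.56969
savings = 1 - ratio = 1 - 0.56969 = 0.43031
as a percentage: 0.43031 * 100 = 43.03%

Space savings = 1 - 30749/53975 = 43.03%


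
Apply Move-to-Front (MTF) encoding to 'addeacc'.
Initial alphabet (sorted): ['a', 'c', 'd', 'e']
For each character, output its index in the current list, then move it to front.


MTF encoding:
'a': index 0 in ['a', 'c', 'd', 'e'] -> ['a', 'c', 'd', 'e']
'd': index 2 in ['a', 'c', 'd', 'e'] -> ['d', 'a', 'c', 'e']
'd': index 0 in ['d', 'a', 'c', 'e'] -> ['d', 'a', 'c', 'e']
'e': index 3 in ['d', 'a', 'c', 'e'] -> ['e', 'd', 'a', 'c']
'a': index 2 in ['e', 'd', 'a', 'c'] -> ['a', 'e', 'd', 'c']
'c': index 3 in ['a', 'e', 'd', 'c'] -> ['c', 'a', 'e', 'd']
'c': index 0 in ['c', 'a', 'e', 'd'] -> ['c', 'a', 'e', 'd']


Output: [0, 2, 0, 3, 2, 3, 0]


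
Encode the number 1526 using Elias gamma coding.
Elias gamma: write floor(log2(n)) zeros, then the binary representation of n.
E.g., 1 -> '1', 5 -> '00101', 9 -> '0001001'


num_bits = floor(log2(1526)) + 1 = 11
leading_zeros = num_bits - 1 = 10
binary(1526) = 10111110110

Elias gamma(1526) = '0000000000' + '10111110110' = 000000000010111110110 (21 bits)


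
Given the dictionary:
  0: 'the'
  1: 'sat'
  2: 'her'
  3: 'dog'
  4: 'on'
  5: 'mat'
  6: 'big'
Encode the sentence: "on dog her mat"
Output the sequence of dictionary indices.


Look up each word in the dictionary:
  'on' -> 4
  'dog' -> 3
  'her' -> 2
  'mat' -> 5

Encoded: [4, 3, 2, 5]


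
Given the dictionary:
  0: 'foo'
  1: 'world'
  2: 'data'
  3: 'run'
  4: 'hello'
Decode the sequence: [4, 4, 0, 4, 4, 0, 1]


Look up each index in the dictionary:
  4 -> 'hello'
  4 -> 'hello'
  0 -> 'foo'
  4 -> 'hello'
  4 -> 'hello'
  0 -> 'foo'
  1 -> 'world'

Decoded: "hello hello foo hello hello foo world"


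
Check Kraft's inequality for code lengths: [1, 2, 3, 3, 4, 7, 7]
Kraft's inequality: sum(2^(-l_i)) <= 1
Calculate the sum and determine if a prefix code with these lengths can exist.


Sum = 2^(-1) + 2^(-2) + 2^(-3) + 2^(-3) + 2^(-4) + 2^(-7) + 2^(-7)
    = 0.5 + 0.25 + 0.125 + 0.125 + 0.0625 + 0.0078125 + 0.0078125
    = 138/128 = 1.078125
Since 1.078125 > 1, Kraft's inequality is NOT satisfied.
A prefix code with these lengths CANNOT exist.

Kraft sum = 1.078125. Not satisfied.


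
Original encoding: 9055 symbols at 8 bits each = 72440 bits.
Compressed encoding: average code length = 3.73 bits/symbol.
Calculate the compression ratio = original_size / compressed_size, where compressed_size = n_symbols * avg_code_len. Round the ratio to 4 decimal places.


original_size = n_symbols * orig_bits = 9055 * 8 = 72440 bits
compressed_size = n_symbols * avg_code_len = 9055 * 3.73 = 33775.15 bits
ratio = original_size / compressed_size = 72440 / 33775.15 = 2.1448

Compression ratio = 2.1448


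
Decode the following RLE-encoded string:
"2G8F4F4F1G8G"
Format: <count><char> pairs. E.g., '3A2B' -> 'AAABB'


Expanding each <count><char> pair:
  2G -> 'GG'
  8F -> 'FFFFFFFF'
  4F -> 'FFFF'
  4F -> 'FFFF'
  1G -> 'G'
  8G -> 'GGGGGGGG'

Decoded = GGFFFFFFFFFFFFFFFFGGGGGGGGG


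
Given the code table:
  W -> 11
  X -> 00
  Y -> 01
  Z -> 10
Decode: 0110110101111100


Decoding:
01 -> Y
10 -> Z
11 -> W
01 -> Y
01 -> Y
11 -> W
11 -> W
00 -> X


Result: YZWYYWWX


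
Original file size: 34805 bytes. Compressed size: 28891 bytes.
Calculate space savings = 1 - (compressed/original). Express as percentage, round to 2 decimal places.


ratio = compressed/original = 28891/34805 = 0.830082
savings = 1 - ratio = 1 - 0.830082 = 0.169918
as a percentage: 0.169918 * 100 = 16.99%

Space savings = 1 - 28891/34805 = 16.99%


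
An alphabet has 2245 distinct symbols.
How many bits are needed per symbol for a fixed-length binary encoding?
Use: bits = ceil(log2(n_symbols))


log2(2245) = 11.1325
Bracket: 2^11 = 2048 < 2245 <= 2^12 = 4096
So ceil(log2(2245)) = 12

bits = ceil(log2(2245)) = ceil(11.1325) = 12 bits


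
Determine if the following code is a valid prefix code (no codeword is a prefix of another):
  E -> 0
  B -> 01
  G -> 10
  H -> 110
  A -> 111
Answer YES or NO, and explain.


Checking each pair (does one codeword prefix another?):
  E='0' vs B='01': prefix -- VIOLATION

NO -- this is NOT a valid prefix code. E (0) is a prefix of B (01).


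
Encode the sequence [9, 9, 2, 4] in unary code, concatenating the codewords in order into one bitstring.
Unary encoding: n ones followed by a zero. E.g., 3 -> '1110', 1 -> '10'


Encode each number as n ones followed by a terminating 0:
  9 -> 1111111110 (10 bits)
  9 -> 1111111110 (10 bits)
  2 -> 110 (3 bits)
  4 -> 11110 (5 bits)
Total length = 10 + 10 + 3 + 5 = 28 bits.

Unary([9, 9, 2, 4]) = 1111111110111111111011011110 (28 bits)


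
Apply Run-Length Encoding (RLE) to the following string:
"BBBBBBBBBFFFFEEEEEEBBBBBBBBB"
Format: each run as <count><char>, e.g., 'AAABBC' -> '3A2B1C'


Scanning runs left to right:
  i=0: run of 'B' x 9 -> '9B'
  i=9: run of 'F' x 4 -> '4F'
  i=13: run of 'E' x 6 -> '6E'
  i=19: run of 'B' x 9 -> '9B'

RLE = 9B4F6E9B


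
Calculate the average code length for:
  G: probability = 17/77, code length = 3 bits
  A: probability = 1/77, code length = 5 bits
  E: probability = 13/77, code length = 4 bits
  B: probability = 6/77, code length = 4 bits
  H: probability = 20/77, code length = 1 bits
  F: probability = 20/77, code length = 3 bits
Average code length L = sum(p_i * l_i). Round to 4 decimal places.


Weighted contributions p_i * l_i:
  G: (17/77) * 3 = 51/77
  A: (1/77) * 5 = 5/77
  E: (13/77) * 4 = 52/77
  B: (6/77) * 4 = 24/77
  H: (20/77) * 1 = 20/77
  F: (20/77) * 3 = 60/77
Sum = (51 + 5 + 52 + 24 + 20 + 60)/77 = 212/77

L = 212/77 = 2.7532 bits/symbol


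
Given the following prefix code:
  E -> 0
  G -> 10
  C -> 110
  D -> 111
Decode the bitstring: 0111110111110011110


Decoding step by step:
Bits 0 -> E
Bits 111 -> D
Bits 110 -> C
Bits 111 -> D
Bits 110 -> C
Bits 0 -> E
Bits 111 -> D
Bits 10 -> G


Decoded message: EDCDCEDG


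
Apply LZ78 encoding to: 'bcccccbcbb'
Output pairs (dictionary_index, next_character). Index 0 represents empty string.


LZ78 encoding steps:
Dictionary: {0: ''}
Step 1: w='' (idx 0), next='b' -> output (0, 'b'), add 'b' as idx 1
Step 2: w='' (idx 0), next='c' -> output (0, 'c'), add 'c' as idx 2
Step 3: w='c' (idx 2), next='c' -> output (2, 'c'), add 'cc' as idx 3
Step 4: w='cc' (idx 3), next='b' -> output (3, 'b'), add 'ccb' as idx 4
Step 5: w='c' (idx 2), next='b' -> output (2, 'b'), add 'cb' as idx 5
Step 6: w='b' (idx 1), end of input -> output (1, '')


Encoded: [(0, 'b'), (0, 'c'), (2, 'c'), (3, 'b'), (2, 'b'), (1, '')]


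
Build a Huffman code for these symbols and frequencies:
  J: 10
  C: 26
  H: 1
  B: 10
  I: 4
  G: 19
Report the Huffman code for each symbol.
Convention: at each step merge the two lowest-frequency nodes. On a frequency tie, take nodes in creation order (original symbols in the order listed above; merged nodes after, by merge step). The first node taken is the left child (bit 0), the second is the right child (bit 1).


Huffman tree construction:
Step 1: Merge H(1) + I(4) = 5
Step 2: Merge (H+I)(5) + J(10) = 15
Step 3: Merge B(10) + ((H+I)+J)(15) = 25
Step 4: Merge G(19) + (B+((H+I)+J))(25) = 44
Step 5: Merge C(26) + (G+(B+((H+I)+J)))(44) = 70
Read each symbol's code off the tree from the root (left child = 0, right child = 1).

Codes:
  J: 1111 (length 4)
  C: 0 (length 1)
  H: 11100 (length 5)
  B: 110 (length 3)
  I: 11101 (length 5)
  G: 10 (length 2)
Average code length: 159/70 = 2.2714 bits/symbol


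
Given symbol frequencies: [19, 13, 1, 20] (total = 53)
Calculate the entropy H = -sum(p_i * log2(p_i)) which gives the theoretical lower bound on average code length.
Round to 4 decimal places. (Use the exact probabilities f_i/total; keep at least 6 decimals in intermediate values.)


Per-symbol terms -p_i * log2(p_i) with p_i = f_i/53:
  p = 19/53 = 0.358491: log2(p) = -1.479993, -p*log2(p) = 0.530564
  p = 13/53 = 0.245283: log2(p) = -2.027481, -p*log2(p) = 0.497307
  p = 1/53 = 0.018868: log2(p) = -5.727920, -p*log2(p) = 0.108074
  p = 20/53 = 0.377358: log2(p) = -1.405992, -p*log2(p) = 0.530563
H = 0.530564 + 0.497307 + 0.108074 + 0.530563 = 1.666508

H = 1.6665 bits/symbol


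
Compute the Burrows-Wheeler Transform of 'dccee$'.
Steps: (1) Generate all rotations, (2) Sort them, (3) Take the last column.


Rotations (sorted):
  0: $dccee -> last char: e
  1: ccee$d -> last char: d
  2: cee$dc -> last char: c
  3: dccee$ -> last char: $
  4: e$dcce -> last char: e
  5: ee$dcc -> last char: c


BWT = edc$ec


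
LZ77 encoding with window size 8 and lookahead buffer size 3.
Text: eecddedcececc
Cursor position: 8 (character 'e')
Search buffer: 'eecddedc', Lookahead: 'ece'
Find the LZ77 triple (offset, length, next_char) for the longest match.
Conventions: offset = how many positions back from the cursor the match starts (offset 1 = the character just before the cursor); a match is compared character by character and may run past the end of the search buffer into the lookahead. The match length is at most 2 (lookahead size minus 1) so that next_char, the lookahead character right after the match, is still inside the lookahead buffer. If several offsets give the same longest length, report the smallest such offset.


Try each offset into the search buffer:
  offset=1 (pos 7, char 'c'): match length 0
  offset=2 (pos 6, char 'd'): match length 0
  offset=3 (pos 5, char 'e'): match length 1
  offset=4 (pos 4, char 'd'): match length 0
  offset=5 (pos 3, char 'd'): match length 0
  offset=6 (pos 2, char 'c'): match length 0
  offset=7 (pos 1, char 'e'): match length 2
  offset=8 (pos 0, char 'e'): match length 1
Longest match has length 2 at offset 7.
next_char = character at position 8 + 2 = 10 -> 'e'

Best match: offset=7, length=2 (matching 'ec' starting at position 1)
LZ77 triple: (7, 2, 'e')


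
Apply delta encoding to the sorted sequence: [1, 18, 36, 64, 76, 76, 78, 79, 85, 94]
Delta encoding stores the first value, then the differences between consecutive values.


First value: 1
Deltas:
  18 - 1 = 17
  36 - 18 = 18
  64 - 36 = 28
  76 - 64 = 12
  76 - 76 = 0
  78 - 76 = 2
  79 - 78 = 1
  85 - 79 = 6
  94 - 85 = 9


Delta encoded: [1, 17, 18, 28, 12, 0, 2, 1, 6, 9]


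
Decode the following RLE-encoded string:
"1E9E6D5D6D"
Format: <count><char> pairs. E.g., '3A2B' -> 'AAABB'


Expanding each <count><char> pair:
  1E -> 'E'
  9E -> 'EEEEEEEEE'
  6D -> 'DDDDDD'
  5D -> 'DDDDD'
  6D -> 'DDDDDD'

Decoded = EEEEEEEEEEDDDDDDDDDDDDDDDDD


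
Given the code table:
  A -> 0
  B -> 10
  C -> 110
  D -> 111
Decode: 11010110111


Decoding:
110 -> C
10 -> B
110 -> C
111 -> D


Result: CBCD


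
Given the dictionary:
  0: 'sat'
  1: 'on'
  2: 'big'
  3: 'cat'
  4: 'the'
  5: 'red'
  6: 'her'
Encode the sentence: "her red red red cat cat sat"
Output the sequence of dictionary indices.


Look up each word in the dictionary:
  'her' -> 6
  'red' -> 5
  'red' -> 5
  'red' -> 5
  'cat' -> 3
  'cat' -> 3
  'sat' -> 0

Encoded: [6, 5, 5, 5, 3, 3, 0]


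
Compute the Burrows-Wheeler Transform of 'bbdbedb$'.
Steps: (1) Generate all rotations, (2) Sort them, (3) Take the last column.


Rotations (sorted):
  0: $bbdbedb -> last char: b
  1: b$bbdbed -> last char: d
  2: bbdbedb$ -> last char: $
  3: bdbedb$b -> last char: b
  4: bedb$bbd -> last char: d
  5: db$bbdbe -> last char: e
  6: dbedb$bb -> last char: b
  7: edb$bbdb -> last char: b


BWT = bd$bdebb


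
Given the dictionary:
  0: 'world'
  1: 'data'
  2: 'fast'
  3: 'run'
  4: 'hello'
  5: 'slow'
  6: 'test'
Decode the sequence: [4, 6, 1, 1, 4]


Look up each index in the dictionary:
  4 -> 'hello'
  6 -> 'test'
  1 -> 'data'
  1 -> 'data'
  4 -> 'hello'

Decoded: "hello test data data hello"


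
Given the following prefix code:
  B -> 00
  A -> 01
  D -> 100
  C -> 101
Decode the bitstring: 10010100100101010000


Decoding step by step:
Bits 100 -> D
Bits 101 -> C
Bits 00 -> B
Bits 100 -> D
Bits 101 -> C
Bits 01 -> A
Bits 00 -> B
Bits 00 -> B


Decoded message: DCBDCABB


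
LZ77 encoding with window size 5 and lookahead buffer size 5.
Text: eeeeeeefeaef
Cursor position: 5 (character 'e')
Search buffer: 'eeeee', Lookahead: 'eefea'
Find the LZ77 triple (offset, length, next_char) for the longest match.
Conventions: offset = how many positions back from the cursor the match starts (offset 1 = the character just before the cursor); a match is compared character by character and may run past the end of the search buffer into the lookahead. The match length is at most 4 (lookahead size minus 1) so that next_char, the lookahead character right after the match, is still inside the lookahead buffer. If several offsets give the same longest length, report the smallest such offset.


Try each offset into the search buffer:
  offset=1 (pos 4, char 'e'): match length 2
  offset=2 (pos 3, char 'e'): match length 2
  offset=3 (pos 2, char 'e'): match length 2
  offset=4 (pos 1, char 'e'): match length 2
  offset=5 (pos 0, char 'e'): match length 2
Longest match has length 2, found at offsets 1, 2, 3, 4, 5; take the smallest, offset 1.
next_char = character at position 5 + 2 = 7 -> 'f'

Best match: offset=1, length=2 (matching 'ee' starting at position 4)
LZ77 triple: (1, 2, 'f')


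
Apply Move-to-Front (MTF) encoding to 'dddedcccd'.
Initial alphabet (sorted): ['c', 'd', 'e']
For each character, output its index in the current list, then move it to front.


MTF encoding:
'd': index 1 in ['c', 'd', 'e'] -> ['d', 'c', 'e']
'd': index 0 in ['d', 'c', 'e'] -> ['d', 'c', 'e']
'd': index 0 in ['d', 'c', 'e'] -> ['d', 'c', 'e']
'e': index 2 in ['d', 'c', 'e'] -> ['e', 'd', 'c']
'd': index 1 in ['e', 'd', 'c'] -> ['d', 'e', 'c']
'c': index 2 in ['d', 'e', 'c'] -> ['c', 'd', 'e']
'c': index 0 in ['c', 'd', 'e'] -> ['c', 'd', 'e']
'c': index 0 in ['c', 'd', 'e'] -> ['c', 'd', 'e']
'd': index 1 in ['c', 'd', 'e'] -> ['d', 'c', 'e']


Output: [1, 0, 0, 2, 1, 2, 0, 0, 1]


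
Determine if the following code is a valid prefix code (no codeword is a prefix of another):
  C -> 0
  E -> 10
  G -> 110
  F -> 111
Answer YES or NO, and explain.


Checking each pair (does one codeword prefix another?):
  C='0' vs E='10': no prefix
  C='0' vs G='110': no prefix
  C='0' vs F='111': no prefix
  E='10' vs C='0': no prefix
  E='10' vs G='110': no prefix
  E='10' vs F='111': no prefix
  G='110' vs C='0': no prefix
  G='110' vs E='10': no prefix
  G='110' vs F='111': no prefix
  F='111' vs C='0': no prefix
  F='111' vs E='10': no prefix
  F='111' vs G='110': no prefix
No violation found over all pairs.

YES -- this is a valid prefix code. No codeword is a prefix of any other codeword.


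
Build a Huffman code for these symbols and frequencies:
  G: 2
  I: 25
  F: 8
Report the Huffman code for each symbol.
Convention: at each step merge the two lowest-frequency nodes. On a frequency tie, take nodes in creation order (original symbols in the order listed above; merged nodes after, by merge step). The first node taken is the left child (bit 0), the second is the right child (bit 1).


Huffman tree construction:
Step 1: Merge G(2) + F(8) = 10
Step 2: Merge (G+F)(10) + I(25) = 35
Read each symbol's code off the tree from the root (left child = 0, right child = 1).

Codes:
  G: 00 (length 2)
  I: 1 (length 1)
  F: 01 (length 2)
Average code length: 45/35 = 1.2857 bits/symbol


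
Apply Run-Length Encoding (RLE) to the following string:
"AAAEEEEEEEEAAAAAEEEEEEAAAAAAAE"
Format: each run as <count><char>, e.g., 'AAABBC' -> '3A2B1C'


Scanning runs left to right:
  i=0: run of 'A' x 3 -> '3A'
  i=3: run of 'E' x 8 -> '8E'
  i=11: run of 'A' x 5 -> '5A'
  i=16: run of 'E' x 6 -> '6E'
  i=22: run of 'A' x 7 -> '7A'
  i=29: run of 'E' x 1 -> '1E'

RLE = 3A8E5A6E7A1E


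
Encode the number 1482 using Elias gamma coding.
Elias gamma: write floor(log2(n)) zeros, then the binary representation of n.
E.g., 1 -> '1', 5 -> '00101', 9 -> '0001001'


num_bits = floor(log2(1482)) + 1 = 11
leading_zeros = num_bits - 1 = 10
binary(1482) = 10111001010

Elias gamma(1482) = '0000000000' + '10111001010' = 000000000010111001010 (21 bits)


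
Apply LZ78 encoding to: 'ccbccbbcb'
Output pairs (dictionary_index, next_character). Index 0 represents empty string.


LZ78 encoding steps:
Dictionary: {0: ''}
Step 1: w='' (idx 0), next='c' -> output (0, 'c'), add 'c' as idx 1
Step 2: w='c' (idx 1), next='b' -> output (1, 'b'), add 'cb' as idx 2
Step 3: w='c' (idx 1), next='c' -> output (1, 'c'), add 'cc' as idx 3
Step 4: w='' (idx 0), next='b' -> output (0, 'b'), add 'b' as idx 4
Step 5: w='b' (idx 4), next='c' -> output (4, 'c'), add 'bc' as idx 5
Step 6: w='b' (idx 4), end of input -> output (4, '')


Encoded: [(0, 'c'), (1, 'b'), (1, 'c'), (0, 'b'), (4, 'c'), (4, '')]


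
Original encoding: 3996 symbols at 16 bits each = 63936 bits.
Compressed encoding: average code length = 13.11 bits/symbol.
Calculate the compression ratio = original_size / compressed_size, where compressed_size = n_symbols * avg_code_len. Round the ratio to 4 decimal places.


original_size = n_symbols * orig_bits = 3996 * 16 = 63936 bits
compressed_size = n_symbols * avg_code_len = 3996 * 13.11 = 52387.56 bits
ratio = original_size / compressed_size = 63936 / 52387.56 = 1.2204

Compression ratio = 1.2204


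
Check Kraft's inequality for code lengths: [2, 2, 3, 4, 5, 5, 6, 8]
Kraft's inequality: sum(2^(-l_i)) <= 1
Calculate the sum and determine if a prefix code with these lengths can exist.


Sum = 2^(-2) + 2^(-2) + 2^(-3) + 2^(-4) + 2^(-5) + 2^(-5) + 2^(-6) + 2^(-8)
    = 0.25 + 0.25 + 0.125 + 0.0625 + 0.03125 + 0.03125 + 0.015625 + 0.00390625
    = 197/256 = 0.76953125
Since 0.76953125 <= 1, Kraft's inequality IS satisfied.
A prefix code with these lengths CAN exist.

Kraft sum = 0.76953125. Satisfied.


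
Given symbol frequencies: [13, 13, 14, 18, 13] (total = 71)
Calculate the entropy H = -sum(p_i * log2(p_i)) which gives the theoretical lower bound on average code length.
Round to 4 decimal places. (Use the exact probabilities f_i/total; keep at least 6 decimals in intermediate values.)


Per-symbol terms -p_i * log2(p_i) with p_i = f_i/71:
  p = 13/71 = 0.183099: log2(p) = -2.449307, -p*log2(p) = 0.448465
  p = 13/71 = 0.183099: log2(p) = -2.449307, -p*log2(p) = 0.448465
  p = 14/71 = 0.197183: log2(p) = -2.342392, -p*log2(p) = 0.461880
  p = 18/71 = 0.253521: log2(p) = -1.979822, -p*log2(p) = 0.501927
  p = 13/71 = 0.183099: log2(p) = -2.449307, -p*log2(p) = 0.448465
H = 0.448465 + 0.448465 + 0.461880 + 0.501927 + 0.448465 = 2.309202

H = 2.3092 bits/symbol


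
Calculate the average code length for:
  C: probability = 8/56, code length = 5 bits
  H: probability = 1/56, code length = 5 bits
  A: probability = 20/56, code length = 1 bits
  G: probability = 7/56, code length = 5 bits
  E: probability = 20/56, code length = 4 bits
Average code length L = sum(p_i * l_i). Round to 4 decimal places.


Weighted contributions p_i * l_i:
  C: (8/56) * 5 = 40/56
  H: (1/56) * 5 = 5/56
  A: (20/56) * 1 = 20/56
  G: (7/56) * 5 = 35/56
  E: (20/56) * 4 = 80/56
Sum = (40 + 5 + 20 + 35 + 80)/56 = 180/56

L = 180/56 = 3.2143 bits/symbol


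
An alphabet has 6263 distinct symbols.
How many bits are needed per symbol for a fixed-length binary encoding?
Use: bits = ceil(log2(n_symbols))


log2(6263) = 12.6126
Bracket: 2^12 = 4096 < 6263 <= 2^13 = 8192
So ceil(log2(6263)) = 13

bits = ceil(log2(6263)) = ceil(12.6126) = 13 bits


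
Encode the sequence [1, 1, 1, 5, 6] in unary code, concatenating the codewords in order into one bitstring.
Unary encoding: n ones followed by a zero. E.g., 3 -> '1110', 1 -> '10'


Encode each number as n ones followed by a terminating 0:
  1 -> 10 (2 bits)
  1 -> 10 (2 bits)
  1 -> 10 (2 bits)
  5 -> 111110 (6 bits)
  6 -> 1111110 (7 bits)
Total length = 2 + 2 + 2 + 6 + 7 = 19 bits.

Unary([1, 1, 1, 5, 6]) = 1010101111101111110 (19 bits)


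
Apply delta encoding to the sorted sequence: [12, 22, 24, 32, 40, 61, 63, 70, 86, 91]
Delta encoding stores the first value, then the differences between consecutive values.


First value: 12
Deltas:
  22 - 12 = 10
  24 - 22 = 2
  32 - 24 = 8
  40 - 32 = 8
  61 - 40 = 21
  63 - 61 = 2
  70 - 63 = 7
  86 - 70 = 16
  91 - 86 = 5


Delta encoded: [12, 10, 2, 8, 8, 21, 2, 7, 16, 5]


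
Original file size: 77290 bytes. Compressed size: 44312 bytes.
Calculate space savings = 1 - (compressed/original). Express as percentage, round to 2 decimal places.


ratio = compressed/original = 44312/77290 = 0.573321
savings = 1 - ratio = 1 - 0.573321 = 0.426679
as a percentage: 0.426679 * 100 = 42.67%

Space savings = 1 - 44312/77290 = 42.67%


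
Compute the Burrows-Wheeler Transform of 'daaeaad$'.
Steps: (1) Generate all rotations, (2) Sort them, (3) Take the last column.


Rotations (sorted):
  0: $daaeaad -> last char: d
  1: aad$daae -> last char: e
  2: aaeaad$d -> last char: d
  3: ad$daaea -> last char: a
  4: aeaad$da -> last char: a
  5: d$daaeaa -> last char: a
  6: daaeaad$ -> last char: $
  7: eaad$daa -> last char: a


BWT = dedaaa$a


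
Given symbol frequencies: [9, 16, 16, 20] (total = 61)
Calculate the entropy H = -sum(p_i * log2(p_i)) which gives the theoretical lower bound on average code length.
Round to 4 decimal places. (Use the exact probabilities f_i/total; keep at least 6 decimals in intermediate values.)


Per-symbol terms -p_i * log2(p_i) with p_i = f_i/61:
  p = 9/61 = 0.147541: log2(p) = -2.760812, -p*log2(p) = 0.407333
  p = 16/61 = 0.262295: log2(p) = -1.930737, -p*log2(p) = 0.506423
  p = 16/61 = 0.262295: log2(p) = -1.930737, -p*log2(p) = 0.506423
  p = 20/61 = 0.327869: log2(p) = -1.608809, -p*log2(p) = 0.527478
H = 0.407333 + 0.506423 + 0.506423 + 0.527478 = 1.947657

H = 1.9477 bits/symbol


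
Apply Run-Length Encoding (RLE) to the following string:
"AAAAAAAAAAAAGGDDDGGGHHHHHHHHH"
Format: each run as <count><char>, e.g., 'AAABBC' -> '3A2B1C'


Scanning runs left to right:
  i=0: run of 'A' x 12 -> '12A'
  i=12: run of 'G' x 2 -> '2G'
  i=14: run of 'D' x 3 -> '3D'
  i=17: run of 'G' x 3 -> '3G'
  i=20: run of 'H' x 9 -> '9H'

RLE = 12A2G3D3G9H


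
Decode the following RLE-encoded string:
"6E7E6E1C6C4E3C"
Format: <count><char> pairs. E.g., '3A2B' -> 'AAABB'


Expanding each <count><char> pair:
  6E -> 'EEEEEE'
  7E -> 'EEEEEEE'
  6E -> 'EEEEEE'
  1C -> 'C'
  6C -> 'CCCCCC'
  4E -> 'EEEE'
  3C -> 'CCC'

Decoded = EEEEEEEEEEEEEEEEEEECCCCCCCEEEECCC


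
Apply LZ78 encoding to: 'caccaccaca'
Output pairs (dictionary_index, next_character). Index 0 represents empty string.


LZ78 encoding steps:
Dictionary: {0: ''}
Step 1: w='' (idx 0), next='c' -> output (0, 'c'), add 'c' as idx 1
Step 2: w='' (idx 0), next='a' -> output (0, 'a'), add 'a' as idx 2
Step 3: w='c' (idx 1), next='c' -> output (1, 'c'), add 'cc' as idx 3
Step 4: w='a' (idx 2), next='c' -> output (2, 'c'), add 'ac' as idx 4
Step 5: w='c' (idx 1), next='a' -> output (1, 'a'), add 'ca' as idx 5
Step 6: w='ca' (idx 5), end of input -> output (5, '')


Encoded: [(0, 'c'), (0, 'a'), (1, 'c'), (2, 'c'), (1, 'a'), (5, '')]


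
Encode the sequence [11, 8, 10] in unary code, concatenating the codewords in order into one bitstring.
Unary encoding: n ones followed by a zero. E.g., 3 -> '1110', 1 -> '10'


Encode each number as n ones followed by a terminating 0:
  11 -> 111111111110 (12 bits)
  8 -> 111111110 (9 bits)
  10 -> 11111111110 (11 bits)
Total length = 12 + 9 + 11 = 32 bits.

Unary([11, 8, 10]) = 11111111111011111111011111111110 (32 bits)


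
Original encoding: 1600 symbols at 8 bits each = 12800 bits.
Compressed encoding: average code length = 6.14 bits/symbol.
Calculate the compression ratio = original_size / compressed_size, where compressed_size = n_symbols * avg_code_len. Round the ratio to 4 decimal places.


original_size = n_symbols * orig_bits = 1600 * 8 = 12800 bits
compressed_size = n_symbols * avg_code_len = 1600 * 6.14 = 9824.0 bits
ratio = original_size / compressed_size = 12800 / 9824.0 = 1.3029

Compression ratio = 1.3029


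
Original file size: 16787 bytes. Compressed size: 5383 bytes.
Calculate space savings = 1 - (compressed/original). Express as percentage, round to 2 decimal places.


ratio = compressed/original = 5383/16787 = 0.320665
savings = 1 - ratio = 1 - 0.320665 = 0.679335
as a percentage: 0.679335 * 100 = 67.93%

Space savings = 1 - 5383/16787 = 67.93%


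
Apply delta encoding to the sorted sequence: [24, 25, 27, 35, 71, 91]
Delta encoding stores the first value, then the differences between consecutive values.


First value: 24
Deltas:
  25 - 24 = 1
  27 - 25 = 2
  35 - 27 = 8
  71 - 35 = 36
  91 - 71 = 20


Delta encoded: [24, 1, 2, 8, 36, 20]


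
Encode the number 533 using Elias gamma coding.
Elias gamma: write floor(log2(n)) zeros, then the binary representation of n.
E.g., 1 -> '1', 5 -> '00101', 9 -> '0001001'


num_bits = floor(log2(533)) + 1 = 10
leading_zeros = num_bits - 1 = 9
binary(533) = 1000010101

Elias gamma(533) = '000000000' + '1000010101' = 0000000001000010101 (19 bits)


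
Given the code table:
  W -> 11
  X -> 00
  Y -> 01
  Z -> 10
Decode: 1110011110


Decoding:
11 -> W
10 -> Z
01 -> Y
11 -> W
10 -> Z


Result: WZYWZ


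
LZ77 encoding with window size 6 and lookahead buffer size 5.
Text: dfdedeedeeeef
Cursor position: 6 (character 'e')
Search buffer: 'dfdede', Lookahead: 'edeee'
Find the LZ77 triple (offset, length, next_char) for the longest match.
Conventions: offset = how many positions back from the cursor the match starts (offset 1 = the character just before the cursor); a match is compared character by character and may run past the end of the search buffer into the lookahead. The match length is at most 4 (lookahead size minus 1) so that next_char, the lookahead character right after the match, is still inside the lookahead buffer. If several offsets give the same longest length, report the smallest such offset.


Try each offset into the search buffer:
  offset=1 (pos 5, char 'e'): match length 1
  offset=2 (pos 4, char 'd'): match length 0
  offset=3 (pos 3, char 'e'): match length 4
  offset=4 (pos 2, char 'd'): match length 0
  offset=5 (pos 1, char 'f'): match length 0
  offset=6 (pos 0, char 'd'): match length 0
Longest match has length 4 at offset 3.
next_char = character at position 6 + 4 = 10 -> 'e'

Best match: offset=3, length=4 (matching 'edee' starting at position 3)
LZ77 triple: (3, 4, 'e')


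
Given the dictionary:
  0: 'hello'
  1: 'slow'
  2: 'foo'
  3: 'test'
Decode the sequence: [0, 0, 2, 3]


Look up each index in the dictionary:
  0 -> 'hello'
  0 -> 'hello'
  2 -> 'foo'
  3 -> 'test'

Decoded: "hello hello foo test"


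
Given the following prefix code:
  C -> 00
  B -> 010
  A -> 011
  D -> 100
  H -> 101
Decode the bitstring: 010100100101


Decoding step by step:
Bits 010 -> B
Bits 100 -> D
Bits 100 -> D
Bits 101 -> H


Decoded message: BDDH


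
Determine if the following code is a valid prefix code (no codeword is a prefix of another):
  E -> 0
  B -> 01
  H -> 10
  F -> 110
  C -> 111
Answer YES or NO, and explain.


Checking each pair (does one codeword prefix another?):
  E='0' vs B='01': prefix -- VIOLATION

NO -- this is NOT a valid prefix code. E (0) is a prefix of B (01).


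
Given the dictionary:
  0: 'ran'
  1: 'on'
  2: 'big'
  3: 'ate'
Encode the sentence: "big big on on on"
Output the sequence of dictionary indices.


Look up each word in the dictionary:
  'big' -> 2
  'big' -> 2
  'on' -> 1
  'on' -> 1
  'on' -> 1

Encoded: [2, 2, 1, 1, 1]


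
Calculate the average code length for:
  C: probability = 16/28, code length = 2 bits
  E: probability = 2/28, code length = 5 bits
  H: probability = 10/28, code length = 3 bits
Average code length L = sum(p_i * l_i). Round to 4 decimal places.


Weighted contributions p_i * l_i:
  C: (16/28) * 2 = 32/28
  E: (2/28) * 5 = 10/28
  H: (10/28) * 3 = 30/28
Sum = (32 + 10 + 30)/28 = 72/28

L = 72/28 = 2.5714 bits/symbol


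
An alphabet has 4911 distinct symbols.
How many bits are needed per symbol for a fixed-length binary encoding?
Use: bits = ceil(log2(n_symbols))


log2(4911) = 12.2618
Bracket: 2^12 = 4096 < 4911 <= 2^13 = 8192
So ceil(log2(4911)) = 13

bits = ceil(log2(4911)) = ceil(12.2618) = 13 bits


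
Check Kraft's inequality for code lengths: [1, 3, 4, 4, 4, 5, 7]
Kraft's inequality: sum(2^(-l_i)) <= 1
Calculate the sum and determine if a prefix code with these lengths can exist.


Sum = 2^(-1) + 2^(-3) + 2^(-4) + 2^(-4) + 2^(-4) + 2^(-5) + 2^(-7)
    = 0.5 + 0.125 + 0.0625 + 0.0625 + 0.0625 + 0.03125 + 0.0078125
    = 109/128 = 0.8515625
Since 0.8515625 <= 1, Kraft's inequality IS satisfied.
A prefix code with these lengths CAN exist.

Kraft sum = 0.8515625. Satisfied.


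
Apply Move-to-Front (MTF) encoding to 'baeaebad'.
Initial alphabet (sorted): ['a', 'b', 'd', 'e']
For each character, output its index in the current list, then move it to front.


MTF encoding:
'b': index 1 in ['a', 'b', 'd', 'e'] -> ['b', 'a', 'd', 'e']
'a': index 1 in ['b', 'a', 'd', 'e'] -> ['a', 'b', 'd', 'e']
'e': index 3 in ['a', 'b', 'd', 'e'] -> ['e', 'a', 'b', 'd']
'a': index 1 in ['e', 'a', 'b', 'd'] -> ['a', 'e', 'b', 'd']
'e': index 1 in ['a', 'e', 'b', 'd'] -> ['e', 'a', 'b', 'd']
'b': index 2 in ['e', 'a', 'b', 'd'] -> ['b', 'e', 'a', 'd']
'a': index 2 in ['b', 'e', 'a', 'd'] -> ['a', 'b', 'e', 'd']
'd': index 3 in ['a', 'b', 'e', 'd'] -> ['d', 'a', 'b', 'e']


Output: [1, 1, 3, 1, 1, 2, 2, 3]


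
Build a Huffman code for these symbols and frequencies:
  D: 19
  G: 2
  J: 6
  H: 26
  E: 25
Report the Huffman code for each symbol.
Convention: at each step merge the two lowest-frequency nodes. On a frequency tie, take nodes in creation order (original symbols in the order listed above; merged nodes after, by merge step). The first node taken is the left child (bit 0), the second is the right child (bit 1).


Huffman tree construction:
Step 1: Merge G(2) + J(6) = 8
Step 2: Merge (G+J)(8) + D(19) = 27
Step 3: Merge E(25) + H(26) = 51
Step 4: Merge ((G+J)+D)(27) + (E+H)(51) = 78
Read each symbol's code off the tree from the root (left child = 0, right child = 1).

Codes:
  D: 01 (length 2)
  G: 000 (length 3)
  J: 001 (length 3)
  H: 11 (length 2)
  E: 10 (length 2)
Average code length: 164/78 = 2.1026 bits/symbol


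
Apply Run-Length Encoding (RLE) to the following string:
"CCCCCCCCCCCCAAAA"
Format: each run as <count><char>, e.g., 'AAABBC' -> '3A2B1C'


Scanning runs left to right:
  i=0: run of 'C' x 12 -> '12C'
  i=12: run of 'A' x 4 -> '4A'

RLE = 12C4A


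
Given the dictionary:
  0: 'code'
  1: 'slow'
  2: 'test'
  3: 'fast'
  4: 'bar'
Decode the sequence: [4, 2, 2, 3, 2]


Look up each index in the dictionary:
  4 -> 'bar'
  2 -> 'test'
  2 -> 'test'
  3 -> 'fast'
  2 -> 'test'

Decoded: "bar test test fast test"


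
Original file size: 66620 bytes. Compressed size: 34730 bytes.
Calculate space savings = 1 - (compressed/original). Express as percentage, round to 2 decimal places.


ratio = compressed/original = 34730/66620 = 0.521315
savings = 1 - ratio = 1 - 0.521315 = 0.478685
as a percentage: 0.478685 * 100 = 47.87%

Space savings = 1 - 34730/66620 = 47.87%


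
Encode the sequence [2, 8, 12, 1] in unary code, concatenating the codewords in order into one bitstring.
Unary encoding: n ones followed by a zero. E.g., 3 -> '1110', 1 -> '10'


Encode each number as n ones followed by a terminating 0:
  2 -> 110 (3 bits)
  8 -> 111111110 (9 bits)
  12 -> 1111111111110 (13 bits)
  1 -> 10 (2 bits)
Total length = 3 + 9 + 13 + 2 = 27 bits.

Unary([2, 8, 12, 1]) = 110111111110111111111111010 (27 bits)


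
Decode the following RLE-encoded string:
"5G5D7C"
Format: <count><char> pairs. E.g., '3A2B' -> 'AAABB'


Expanding each <count><char> pair:
  5G -> 'GGGGG'
  5D -> 'DDDDD'
  7C -> 'CCCCCCC'

Decoded = GGGGGDDDDDCCCCCCC


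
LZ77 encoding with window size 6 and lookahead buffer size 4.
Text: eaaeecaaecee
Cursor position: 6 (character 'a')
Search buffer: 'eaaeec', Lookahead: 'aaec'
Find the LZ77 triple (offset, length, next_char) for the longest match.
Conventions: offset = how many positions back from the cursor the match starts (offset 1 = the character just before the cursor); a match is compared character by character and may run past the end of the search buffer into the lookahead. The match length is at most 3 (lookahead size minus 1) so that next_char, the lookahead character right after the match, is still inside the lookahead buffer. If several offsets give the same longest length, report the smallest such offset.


Try each offset into the search buffer:
  offset=1 (pos 5, char 'c'): match length 0
  offset=2 (pos 4, char 'e'): match length 0
  offset=3 (pos 3, char 'e'): match length 0
  offset=4 (pos 2, char 'a'): match length 1
  offset=5 (pos 1, char 'a'): match length 3
  offset=6 (pos 0, char 'e'): match length 0
Longest match has length 3 at offset 5.
next_char = character at position 6 + 3 = 9 -> 'c'

Best match: offset=5, length=3 (matching 'aae' starting at position 1)
LZ77 triple: (5, 3, 'c')


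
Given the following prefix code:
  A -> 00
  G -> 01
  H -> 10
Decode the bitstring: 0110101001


Decoding step by step:
Bits 01 -> G
Bits 10 -> H
Bits 10 -> H
Bits 10 -> H
Bits 01 -> G


Decoded message: GHHHG


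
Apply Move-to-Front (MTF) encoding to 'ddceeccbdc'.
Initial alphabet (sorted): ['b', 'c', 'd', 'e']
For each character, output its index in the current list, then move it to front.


MTF encoding:
'd': index 2 in ['b', 'c', 'd', 'e'] -> ['d', 'b', 'c', 'e']
'd': index 0 in ['d', 'b', 'c', 'e'] -> ['d', 'b', 'c', 'e']
'c': index 2 in ['d', 'b', 'c', 'e'] -> ['c', 'd', 'b', 'e']
'e': index 3 in ['c', 'd', 'b', 'e'] -> ['e', 'c', 'd', 'b']
'e': index 0 in ['e', 'c', 'd', 'b'] -> ['e', 'c', 'd', 'b']
'c': index 1 in ['e', 'c', 'd', 'b'] -> ['c', 'e', 'd', 'b']
'c': index 0 in ['c', 'e', 'd', 'b'] -> ['c', 'e', 'd', 'b']
'b': index 3 in ['c', 'e', 'd', 'b'] -> ['b', 'c', 'e', 'd']
'd': index 3 in ['b', 'c', 'e', 'd'] -> ['d', 'b', 'c', 'e']
'c': index 2 in ['d', 'b', 'c', 'e'] -> ['c', 'd', 'b', 'e']


Output: [2, 0, 2, 3, 0, 1, 0, 3, 3, 2]


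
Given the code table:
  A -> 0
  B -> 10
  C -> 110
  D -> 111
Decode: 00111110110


Decoding:
0 -> A
0 -> A
111 -> D
110 -> C
110 -> C


Result: AADCC


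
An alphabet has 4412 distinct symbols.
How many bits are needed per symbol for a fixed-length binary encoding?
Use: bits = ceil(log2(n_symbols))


log2(4412) = 12.1072
Bracket: 2^12 = 4096 < 4412 <= 2^13 = 8192
So ceil(log2(4412)) = 13

bits = ceil(log2(4412)) = ceil(12.1072) = 13 bits


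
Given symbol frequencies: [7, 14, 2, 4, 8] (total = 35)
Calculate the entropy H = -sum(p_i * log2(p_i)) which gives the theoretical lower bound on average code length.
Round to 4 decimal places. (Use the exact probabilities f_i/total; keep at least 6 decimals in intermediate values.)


Per-symbol terms -p_i * log2(p_i) with p_i = f_i/35:
  p = 7/35 = 0.200000: log2(p) = -2.321928, -p*log2(p) = 0.464386
  p = 14/35 = 0.400000: log2(p) = -1.321928, -p*log2(p) = 0.528771
  p = 2/35 = 0.057143: log2(p) = -4.129283, -p*log2(p) = 0.235959
  p = 4/35 = 0.114286: log2(p) = -3.129283, -p*log2(p) = 0.357632
  p = 8/35 = 0.228571: log2(p) = -2.129283, -p*log2(p) = 0.486693
H = 0.464386 + 0.528771 + 0.235959 + 0.357632 + 0.486693 = 2.073441

H = 2.0734 bits/symbol
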